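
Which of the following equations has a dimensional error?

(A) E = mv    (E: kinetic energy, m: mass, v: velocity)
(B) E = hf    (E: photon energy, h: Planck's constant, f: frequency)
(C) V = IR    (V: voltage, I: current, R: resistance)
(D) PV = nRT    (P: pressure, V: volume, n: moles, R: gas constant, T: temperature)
(A) E = mv

The equation (A) E = mv is dimensionally incorrect.

LHS (E): [L^2 M T^-2]
RHS (mv): [L M T^-1] ✗

The dimensions do not match. The other three equations balance.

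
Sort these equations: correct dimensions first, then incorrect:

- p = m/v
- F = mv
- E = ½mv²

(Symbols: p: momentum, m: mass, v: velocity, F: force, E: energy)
Dimensionally correct: E = ½mv²
Dimensionally incorrect: p = m/v, F = mv
Ordered (correct first, then incorrect): E = ½mv², p = m/v, F = mv

- p = m/v: LHS [L M T^-1], RHS [L^-1 M T] → incorrect ✗
- F = mv: LHS [L M T^-2], RHS [L M T^-1] → incorrect ✗
- E = ½mv²: LHS [L^2 M T^-2], RHS [L^2 M T^-2] → correct ✓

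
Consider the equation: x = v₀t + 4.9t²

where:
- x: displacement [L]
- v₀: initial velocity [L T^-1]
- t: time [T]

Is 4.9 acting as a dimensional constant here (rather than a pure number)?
Yes

x has dimensions [L], while t² alone has dimensions [T^2]. For the equation to balance, the factor 4.9 must carry dimensions [L T^-2] — it is a dimensional constant (a numerical value of a physical quantity with its units suppressed), not a pure number.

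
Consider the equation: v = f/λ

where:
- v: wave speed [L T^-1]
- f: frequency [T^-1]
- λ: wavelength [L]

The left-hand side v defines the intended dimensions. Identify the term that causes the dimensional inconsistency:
The right-hand side term f/λ

v has dimensions [L T^-1], but f/λ has dimensions [L^-1 T^-1], so the term f/λ is dimensionally wrong for v.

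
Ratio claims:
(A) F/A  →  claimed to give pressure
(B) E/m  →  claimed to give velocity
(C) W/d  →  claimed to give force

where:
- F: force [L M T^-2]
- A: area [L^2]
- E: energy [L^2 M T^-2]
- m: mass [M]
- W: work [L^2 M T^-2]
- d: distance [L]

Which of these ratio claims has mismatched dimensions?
(B) E/m does not give velocity

(A) F/A: [L^-1 M T^-2] = pressure [L^-1 M T^-2] ✓
(B) E/m: [L^2 T^-2] ≠ velocity [L T^-1] ✗
(C) W/d: [L M T^-2] = force [L M T^-2] ✓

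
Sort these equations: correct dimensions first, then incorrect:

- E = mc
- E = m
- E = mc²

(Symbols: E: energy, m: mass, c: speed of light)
Dimensionally correct: E = mc²
Dimensionally incorrect: E = mc, E = m
Ordered (correct first, then incorrect): E = mc², E = mc, E = m

- E = mc: LHS [L^2 M T^-2], RHS [L M T^-1] → incorrect ✗
- E = m: LHS [L^2 M T^-2], RHS [M] → incorrect ✗
- E = mc²: LHS [L^2 M T^-2], RHS [L^2 M T^-2] → correct ✓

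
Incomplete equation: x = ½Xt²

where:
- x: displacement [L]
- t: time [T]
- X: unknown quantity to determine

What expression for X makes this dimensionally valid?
X = a (acceleration), dimensions [L T^-2]

x has dimensions [L]; the rest of the RHS (½ t²) has dimensions [T^2].
So X must have dimensions [L T^-2] — X = a (acceleration).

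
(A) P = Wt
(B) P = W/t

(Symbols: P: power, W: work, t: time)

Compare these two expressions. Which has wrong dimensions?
(A)

(A) P = Wt: LHS [L^2 M T^-3], RHS [L^2 M T^-1] ✗
(B) P = W/t: LHS [L^2 M T^-3], RHS [L^2 M T^-3] ✓

Expression (A) P = Wt is dimensionally incorrect.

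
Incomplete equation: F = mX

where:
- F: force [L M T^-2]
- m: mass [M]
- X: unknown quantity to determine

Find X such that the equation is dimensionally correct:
X = a (acceleration), dimensions [L T^-2]

F has dimensions [L M T^-2]; the rest of the RHS (m) has dimensions [M].
So X must have dimensions [L T^-2] — X = a (acceleration).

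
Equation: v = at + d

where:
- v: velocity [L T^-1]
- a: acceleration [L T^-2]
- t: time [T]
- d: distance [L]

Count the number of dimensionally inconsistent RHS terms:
1

LHS v: [L T^-1]
- at: [L T^-1] ✓
- d: [L] ✗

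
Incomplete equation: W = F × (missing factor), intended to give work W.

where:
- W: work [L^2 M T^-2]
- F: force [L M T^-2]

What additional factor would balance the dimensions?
d (distance), dimensions [L]

W has dimensions [L^2 M T^-2] and F has dimensions [L M T^-2].
The missing factor must have dimensions [L^2 M T^-2] / [L M T^-2] = [L], i.e. distance (d).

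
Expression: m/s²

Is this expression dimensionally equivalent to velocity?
No

The expression m/s² has dimensions [L T^-2], but velocity has dimensions [L T^-1].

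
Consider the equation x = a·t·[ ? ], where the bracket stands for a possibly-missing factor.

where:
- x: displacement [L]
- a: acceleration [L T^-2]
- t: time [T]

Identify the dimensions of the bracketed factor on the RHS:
[T] — time (e.g. t)

x has dimensions [L]; a·t has dimensions [L T^-1].
The bracketed factor must supply [L] / [L T^-1] = [T].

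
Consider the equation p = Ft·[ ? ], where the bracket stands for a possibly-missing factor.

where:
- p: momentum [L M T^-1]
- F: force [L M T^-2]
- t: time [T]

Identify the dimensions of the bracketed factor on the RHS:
Nothing is missing — the bracketed factor must be dimensionless.

p has dimensions [L M T^-1] and Ft already has dimensions [L M T^-1], so p = Ft is dimensionally complete.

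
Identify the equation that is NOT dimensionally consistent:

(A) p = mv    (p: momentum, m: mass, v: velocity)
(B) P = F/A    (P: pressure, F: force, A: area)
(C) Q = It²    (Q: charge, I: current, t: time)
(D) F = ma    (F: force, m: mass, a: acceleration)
(C) Q = It²

The equation (C) Q = It² is dimensionally incorrect.

LHS (Q): [I T]
RHS (It²): [I T^2] ✗

The dimensions do not match. The other three equations balance.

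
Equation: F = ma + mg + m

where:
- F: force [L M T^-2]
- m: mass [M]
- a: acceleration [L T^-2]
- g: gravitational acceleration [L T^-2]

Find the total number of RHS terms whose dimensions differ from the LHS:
1

LHS F: [L M T^-2]
- ma: [L M T^-2] ✓
- mg: [L M T^-2] ✓
- m: [M] ✗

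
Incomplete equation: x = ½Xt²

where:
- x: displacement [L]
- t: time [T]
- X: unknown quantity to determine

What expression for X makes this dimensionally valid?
X = a (acceleration), dimensions [L T^-2]

x has dimensions [L]; the rest of the RHS (½ t²) has dimensions [T^2].
So X must have dimensions [L T^-2] — X = a (acceleration).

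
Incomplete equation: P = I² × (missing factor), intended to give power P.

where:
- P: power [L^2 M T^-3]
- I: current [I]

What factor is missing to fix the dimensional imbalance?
R (resistance), dimensions [I^-2 L^2 M T^-3]

P has dimensions [L^2 M T^-3] and I² has dimensions [I^2].
The missing factor must have dimensions [L^2 M T^-3] / [I^2] = [I^-2 L^2 M T^-3], i.e. resistance (R).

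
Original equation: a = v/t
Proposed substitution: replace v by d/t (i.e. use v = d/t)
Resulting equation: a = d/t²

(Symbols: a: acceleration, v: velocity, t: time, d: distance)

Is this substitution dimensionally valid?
Yes

[v] = [L T^-1] and [d/t] = [L T^-1]. These match, so the substitution replaces a quantity by one of the same dimensions and the result a = d/t² has LHS [L T^-2] vs RHS [L T^-2] — still consistent.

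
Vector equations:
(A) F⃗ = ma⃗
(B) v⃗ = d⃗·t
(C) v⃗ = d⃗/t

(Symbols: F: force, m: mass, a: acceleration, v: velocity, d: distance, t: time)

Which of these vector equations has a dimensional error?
(B) v⃗ = d⃗·t

(A) F⃗ = ma⃗: LHS [L M T^-2], RHS [L M T^-2] ✓ — Force and acceleration are vectors, mass is a scalar
(B) v⃗ = d⃗·t: LHS [L T^-1], RHS [L T] ✗ — velocity is displacement per time; should be d⃗/t
(C) v⃗ = d⃗/t: LHS [L T^-1], RHS [L T^-1] ✓ — displacement (vector) divided by time (scalar)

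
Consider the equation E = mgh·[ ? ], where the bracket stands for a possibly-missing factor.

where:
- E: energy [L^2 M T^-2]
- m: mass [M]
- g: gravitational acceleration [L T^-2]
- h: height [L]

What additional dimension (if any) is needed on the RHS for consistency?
Nothing is missing — the bracketed factor must be dimensionless.

E has dimensions [L^2 M T^-2] and mgh already has dimensions [L^2 M T^-2], so E = mgh is dimensionally complete.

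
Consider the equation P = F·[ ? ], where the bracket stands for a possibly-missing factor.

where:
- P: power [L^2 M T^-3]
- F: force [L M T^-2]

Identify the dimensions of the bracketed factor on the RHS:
[L T^-1] — velocity (e.g. v)

P has dimensions [L^2 M T^-3]; F has dimensions [L M T^-2].
The bracketed factor must supply [L^2 M T^-3] / [L M T^-2] = [L T^-1].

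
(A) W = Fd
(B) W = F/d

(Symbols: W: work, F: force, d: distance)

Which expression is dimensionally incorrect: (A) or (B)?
(B)

(A) W = Fd: LHS [L^2 M T^-2], RHS [L^2 M T^-2] ✓
(B) W = F/d: LHS [L^2 M T^-2], RHS [M T^-2] ✗

Expression (B) W = F/d is dimensionally incorrect.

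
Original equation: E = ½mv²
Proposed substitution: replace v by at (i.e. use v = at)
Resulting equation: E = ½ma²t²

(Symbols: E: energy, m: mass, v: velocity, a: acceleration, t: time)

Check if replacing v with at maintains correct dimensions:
Yes

[v] = [L T^-1] and [at] = [L T^-1]. These match, so the substitution replaces a quantity by one of the same dimensions and the result E = ½ma²t² has LHS [L^2 M T^-2] vs RHS [L^2 M T^-2] — still consistent.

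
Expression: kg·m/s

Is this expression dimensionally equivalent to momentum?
Yes

The expression kg·m/s has dimensions [L M T^-1], which is exactly momentum [L M T^-1].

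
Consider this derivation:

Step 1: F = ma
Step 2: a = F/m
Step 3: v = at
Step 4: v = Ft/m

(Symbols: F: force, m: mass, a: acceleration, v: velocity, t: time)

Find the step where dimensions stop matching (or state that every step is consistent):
No step introduces an error — all steps are dimensionally consistent.

Step 1: F = ma → LHS [L M T^-2], RHS [L M T^-2] ✓
Step 2: a = F/m → LHS [L T^-2], RHS [L T^-2] ✓
Step 3: v = at → LHS [L T^-1], RHS [L T^-1] ✓
Step 4: v = Ft/m → LHS [L T^-1], RHS [L T^-1] ✓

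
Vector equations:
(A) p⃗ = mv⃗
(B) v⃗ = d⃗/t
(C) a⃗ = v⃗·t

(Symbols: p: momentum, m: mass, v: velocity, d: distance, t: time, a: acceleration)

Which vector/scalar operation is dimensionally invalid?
(C) a⃗ = v⃗·t

(A) p⃗ = mv⃗: LHS [L M T^-1], RHS [L M T^-1] ✓ — mass (scalar) times velocity (vector)
(B) v⃗ = d⃗/t: LHS [L T^-1], RHS [L T^-1] ✓ — displacement (vector) divided by time (scalar)
(C) a⃗ = v⃗·t: LHS [L T^-2], RHS [L] ✗ — acceleration is velocity per time; should be v⃗/t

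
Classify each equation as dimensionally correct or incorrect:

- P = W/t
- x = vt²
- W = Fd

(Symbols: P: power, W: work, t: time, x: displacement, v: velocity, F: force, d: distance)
Dimensionally correct: P = W/t, W = Fd
Dimensionally incorrect: x = vt²
Ordered (correct first, then incorrect): P = W/t, W = Fd, x = vt²

- P = W/t: LHS [L^2 M T^-3], RHS [L^2 M T^-3] → correct ✓
- x = vt²: LHS [L], RHS [L T] → incorrect ✗
- W = Fd: LHS [L^2 M T^-2], RHS [L^2 M T^-2] → correct ✓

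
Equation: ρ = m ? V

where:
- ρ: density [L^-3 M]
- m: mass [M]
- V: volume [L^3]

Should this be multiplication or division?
division (÷): ρ = m ÷ V

ρ [L^-3 M]; m [M]; V [L^3].
m × V → [L^3 M] ✗
m ÷ V → [L^-3 M] ✓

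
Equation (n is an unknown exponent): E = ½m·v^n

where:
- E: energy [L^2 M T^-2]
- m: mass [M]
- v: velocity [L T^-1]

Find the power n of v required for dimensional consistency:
n = 2

E has dimensions [L^2 M T^-2]; v has dimensions [L T^-1].
The rest of the RHS has dimensions [M], so v^n must supply [L^2 T^-2].
With n = 2: ½m·v^2 has dimensions [L^2 M T^-2], matching the LHS ✓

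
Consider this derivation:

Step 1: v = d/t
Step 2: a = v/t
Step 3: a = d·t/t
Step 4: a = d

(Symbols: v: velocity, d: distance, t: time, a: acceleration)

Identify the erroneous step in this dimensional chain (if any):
Step 3

Step 1: v = d/t → LHS [L T^-1], RHS [L T^-1] ✓
Step 2: a = v/t → LHS [L T^-2], RHS [L T^-2] ✓
Step 3: a = d·t/t → LHS [L T^-2], RHS [L] ✗

The first dimensional inconsistency appears in step 3: a = d·t/t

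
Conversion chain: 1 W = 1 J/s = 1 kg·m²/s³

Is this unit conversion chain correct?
The chain is correct (no errors).

Correct: Watt is Joule per second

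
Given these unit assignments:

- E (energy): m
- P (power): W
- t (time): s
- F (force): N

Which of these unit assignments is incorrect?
E

The variable E (energy) should have units J, not m.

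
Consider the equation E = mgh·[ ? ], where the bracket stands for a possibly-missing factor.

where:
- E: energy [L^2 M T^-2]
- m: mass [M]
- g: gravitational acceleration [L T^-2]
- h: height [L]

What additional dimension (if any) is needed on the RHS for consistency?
Nothing is missing — the bracketed factor must be dimensionless.

E has dimensions [L^2 M T^-2] and mgh already has dimensions [L^2 M T^-2], so E = mgh is dimensionally complete.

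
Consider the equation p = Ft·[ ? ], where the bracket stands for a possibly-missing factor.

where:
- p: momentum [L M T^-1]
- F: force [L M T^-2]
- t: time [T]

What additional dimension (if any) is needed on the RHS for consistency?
Nothing is missing — the bracketed factor must be dimensionless.

p has dimensions [L M T^-1] and Ft already has dimensions [L M T^-1], so p = Ft is dimensionally complete.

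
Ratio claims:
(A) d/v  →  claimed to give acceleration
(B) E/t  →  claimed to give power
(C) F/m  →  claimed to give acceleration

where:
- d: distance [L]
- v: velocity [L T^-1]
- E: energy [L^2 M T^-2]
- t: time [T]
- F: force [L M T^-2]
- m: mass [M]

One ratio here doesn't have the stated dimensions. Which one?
(A) d/v does not give acceleration

(A) d/v: [T] ≠ acceleration [L T^-2] ✗
(B) E/t: [L^2 M T^-3] = power [L^2 M T^-3] ✓
(C) F/m: [L T^-2] = acceleration [L T^-2] ✓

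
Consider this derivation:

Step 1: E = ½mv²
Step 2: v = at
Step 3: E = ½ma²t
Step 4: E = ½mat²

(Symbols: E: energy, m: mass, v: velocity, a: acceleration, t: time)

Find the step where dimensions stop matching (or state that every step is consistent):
Step 3

Step 1: E = ½mv² → LHS [L^2 M T^-2], RHS [L^2 M T^-2] ✓
Step 2: v = at → LHS [L T^-1], RHS [L T^-1] ✓
Step 3: E = ½ma²t → LHS [L^2 M T^-2], RHS [L^2 M T^-3] ✗

The first dimensional inconsistency appears in step 3: E = ½ma²t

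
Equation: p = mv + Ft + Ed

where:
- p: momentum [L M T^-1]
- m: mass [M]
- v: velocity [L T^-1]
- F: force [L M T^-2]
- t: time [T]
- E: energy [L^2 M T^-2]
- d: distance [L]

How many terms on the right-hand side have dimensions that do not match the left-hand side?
1

LHS p: [L M T^-1]
- mv: [L M T^-1] ✓
- Ft: [L M T^-1] ✓
- Ed: [L^3 M T^-2] ✗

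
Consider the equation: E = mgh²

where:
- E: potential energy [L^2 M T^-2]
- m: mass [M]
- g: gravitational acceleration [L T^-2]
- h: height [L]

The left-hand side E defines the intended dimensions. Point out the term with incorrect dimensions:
The right-hand side term mgh²

E has dimensions [L^2 M T^-2], but mgh² has dimensions [L^3 M T^-2], so the term mgh² is dimensionally wrong for E.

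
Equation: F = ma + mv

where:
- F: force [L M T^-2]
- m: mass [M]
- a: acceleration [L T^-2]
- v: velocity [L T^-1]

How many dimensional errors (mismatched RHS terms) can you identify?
1

LHS F: [L M T^-2]
- ma: [L M T^-2] ✓
- mv: [L M T^-1] ✗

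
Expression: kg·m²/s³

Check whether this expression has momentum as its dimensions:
No

The expression kg·m²/s³ has dimensions [L^2 M T^-3], but momentum has dimensions [L M T^-1].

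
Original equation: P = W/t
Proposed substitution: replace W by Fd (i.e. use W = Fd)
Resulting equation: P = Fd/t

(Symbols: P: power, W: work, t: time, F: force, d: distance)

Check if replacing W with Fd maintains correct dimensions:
Yes

[W] = [L^2 M T^-2] and [Fd] = [L^2 M T^-2]. These match, so the substitution replaces a quantity by one of the same dimensions and the result P = Fd/t has LHS [L^2 M T^-3] vs RHS [L^2 M T^-3] — still consistent.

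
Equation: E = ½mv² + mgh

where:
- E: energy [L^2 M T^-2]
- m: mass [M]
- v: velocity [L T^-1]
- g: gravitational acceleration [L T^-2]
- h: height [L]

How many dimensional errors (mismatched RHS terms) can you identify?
0

LHS E: [L^2 M T^-2]
- ½mv²: [L^2 M T^-2] ✓
- mgh: [L^2 M T^-2] ✓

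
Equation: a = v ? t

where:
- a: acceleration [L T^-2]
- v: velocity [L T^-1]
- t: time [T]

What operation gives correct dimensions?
division (÷): a = v ÷ t

a [L T^-2]; v [L T^-1]; t [T].
v × t → [L] ✗
v ÷ t → [L T^-2] ✓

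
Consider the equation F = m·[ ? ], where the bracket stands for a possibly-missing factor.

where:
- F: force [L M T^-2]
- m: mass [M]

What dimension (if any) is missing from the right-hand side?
[L T^-2] — acceleration (e.g. a)

F has dimensions [L M T^-2]; m has dimensions [M].
The bracketed factor must supply [L M T^-2] / [M] = [L T^-2].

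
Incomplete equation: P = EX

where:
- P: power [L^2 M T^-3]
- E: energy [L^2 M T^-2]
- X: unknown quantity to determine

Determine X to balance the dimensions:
X = f (inverse time / frequency (1/t)), dimensions [T^-1]

P has dimensions [L^2 M T^-3]; the rest of the RHS (E) has dimensions [L^2 M T^-2].
So X must have dimensions [T^-1] — X = f (inverse time / frequency (1/t)).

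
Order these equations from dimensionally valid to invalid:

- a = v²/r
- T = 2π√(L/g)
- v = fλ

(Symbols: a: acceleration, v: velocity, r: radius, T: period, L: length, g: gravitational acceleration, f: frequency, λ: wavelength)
Dimensionally correct: a = v²/r, T = 2π√(L/g), v = fλ
Dimensionally incorrect: none
Ordered (correct first, then incorrect): a = v²/r, T = 2π√(L/g), v = fλ

- a = v²/r: LHS [L T^-2], RHS [L T^-2] → correct ✓
- T = 2π√(L/g): LHS [T], RHS [T] → correct ✓
- v = fλ: LHS [L T^-1], RHS [L T^-1] → correct ✓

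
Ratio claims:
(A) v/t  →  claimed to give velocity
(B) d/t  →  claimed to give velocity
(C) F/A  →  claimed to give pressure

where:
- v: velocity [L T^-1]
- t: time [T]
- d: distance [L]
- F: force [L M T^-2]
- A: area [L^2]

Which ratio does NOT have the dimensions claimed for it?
(A) v/t does not give velocity

(A) v/t: [L T^-2] ≠ velocity [L T^-1] ✗
(B) d/t: [L T^-1] = velocity [L T^-1] ✓
(C) F/A: [L^-1 M T^-2] = pressure [L^-1 M T^-2] ✓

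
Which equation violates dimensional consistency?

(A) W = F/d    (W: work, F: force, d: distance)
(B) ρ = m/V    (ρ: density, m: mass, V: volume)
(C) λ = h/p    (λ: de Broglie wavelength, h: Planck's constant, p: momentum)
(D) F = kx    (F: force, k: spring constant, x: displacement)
(A) W = F/d

The equation (A) W = F/d is dimensionally incorrect.

LHS (W): [L^2 M T^-2]
RHS (F/d): [M T^-2] ✗

The dimensions do not match. The other three equations balance.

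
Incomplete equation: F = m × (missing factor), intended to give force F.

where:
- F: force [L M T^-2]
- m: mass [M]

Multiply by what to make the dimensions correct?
a (acceleration), dimensions [L T^-2]

F has dimensions [L M T^-2] and m has dimensions [M].
The missing factor must have dimensions [L M T^-2] / [M] = [L T^-2], i.e. acceleration (a).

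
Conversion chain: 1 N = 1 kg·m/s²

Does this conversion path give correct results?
The chain is correct (no errors).

Correct: Newton is defined as kg·m/s²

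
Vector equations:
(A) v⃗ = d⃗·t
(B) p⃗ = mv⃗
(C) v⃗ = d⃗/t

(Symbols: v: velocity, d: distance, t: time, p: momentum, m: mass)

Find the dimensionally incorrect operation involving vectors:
(A) v⃗ = d⃗·t

(A) v⃗ = d⃗·t: LHS [L T^-1], RHS [L T] ✗ — velocity is displacement per time; should be d⃗/t
(B) p⃗ = mv⃗: LHS [L M T^-1], RHS [L M T^-1] ✓ — mass (scalar) times velocity (vector)
(C) v⃗ = d⃗/t: LHS [L T^-1], RHS [L T^-1] ✓ — displacement (vector) divided by time (scalar)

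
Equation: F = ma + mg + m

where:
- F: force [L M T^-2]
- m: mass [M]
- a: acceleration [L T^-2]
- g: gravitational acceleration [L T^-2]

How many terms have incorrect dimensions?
1

LHS F: [L M T^-2]
- ma: [L M T^-2] ✓
- mg: [L M T^-2] ✓
- m: [M] ✗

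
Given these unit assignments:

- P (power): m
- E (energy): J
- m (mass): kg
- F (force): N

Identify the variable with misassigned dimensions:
P

The variable P (power) should have units W, not m.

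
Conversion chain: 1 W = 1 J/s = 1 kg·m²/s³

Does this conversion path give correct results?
The chain is correct (no errors).

Correct: Watt is Joule per second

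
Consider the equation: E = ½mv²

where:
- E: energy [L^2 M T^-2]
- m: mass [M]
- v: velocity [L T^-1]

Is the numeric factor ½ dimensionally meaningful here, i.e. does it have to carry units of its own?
No

E has dimensions [L^2 M T^-2] and mv² already has dimensions [L^2 M T^-2], so the equation balances without ½ contributing any dimensions. ½ is a pure (dimensionless) number; changing or removing it would not affect dimensional consistency.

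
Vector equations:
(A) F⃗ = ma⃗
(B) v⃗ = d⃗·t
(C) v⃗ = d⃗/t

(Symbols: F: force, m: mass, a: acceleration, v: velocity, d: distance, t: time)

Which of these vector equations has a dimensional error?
(B) v⃗ = d⃗·t

(A) F⃗ = ma⃗: LHS [L M T^-2], RHS [L M T^-2] ✓ — Force and acceleration are vectors, mass is a scalar
(B) v⃗ = d⃗·t: LHS [L T^-1], RHS [L T] ✗ — velocity is displacement per time; should be d⃗/t
(C) v⃗ = d⃗/t: LHS [L T^-1], RHS [L T^-1] ✓ — displacement (vector) divided by time (scalar)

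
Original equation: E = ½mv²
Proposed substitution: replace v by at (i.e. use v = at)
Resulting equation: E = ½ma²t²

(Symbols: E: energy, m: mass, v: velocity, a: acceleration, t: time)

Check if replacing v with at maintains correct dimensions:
Yes

[v] = [L T^-1] and [at] = [L T^-1]. These match, so the substitution replaces a quantity by one of the same dimensions and the result E = ½ma²t² has LHS [L^2 M T^-2] vs RHS [L^2 M T^-2] — still consistent.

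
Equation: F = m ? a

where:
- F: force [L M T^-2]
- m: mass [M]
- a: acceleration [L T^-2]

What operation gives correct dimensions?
multiplication (×): F = m × a

F [L M T^-2]; m [M]; a [L T^-2].
m × a → [L M T^-2] ✓
m ÷ a → [L^-1 M T^2] ✗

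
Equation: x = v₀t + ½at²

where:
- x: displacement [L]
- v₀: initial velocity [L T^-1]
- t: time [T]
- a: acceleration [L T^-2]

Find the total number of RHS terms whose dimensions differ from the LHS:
0

LHS x: [L]
- v₀t: [L] ✓
- ½at²: [L] ✓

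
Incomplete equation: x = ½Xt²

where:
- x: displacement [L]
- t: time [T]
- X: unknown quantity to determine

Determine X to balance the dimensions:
X = a (acceleration), dimensions [L T^-2]

x has dimensions [L]; the rest of the RHS (½ t²) has dimensions [T^2].
So X must have dimensions [L T^-2] — X = a (acceleration).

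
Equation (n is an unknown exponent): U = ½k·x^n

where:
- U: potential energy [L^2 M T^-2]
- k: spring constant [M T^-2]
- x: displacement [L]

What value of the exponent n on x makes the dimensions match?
n = 2

U has dimensions [L^2 M T^-2]; x has dimensions [L].
The rest of the RHS has dimensions [M T^-2], so x^n must supply [L^2].
With n = 2: ½k·x^2 has dimensions [L^2 M T^-2], matching the LHS ✓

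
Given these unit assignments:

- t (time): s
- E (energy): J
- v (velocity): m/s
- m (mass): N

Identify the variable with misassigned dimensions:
m

The variable m (mass) should have units kg, not N.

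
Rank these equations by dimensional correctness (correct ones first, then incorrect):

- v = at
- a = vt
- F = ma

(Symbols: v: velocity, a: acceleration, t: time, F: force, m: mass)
Dimensionally correct: v = at, F = ma
Dimensionally incorrect: a = vt
Ordered (correct first, then incorrect): v = at, F = ma, a = vt

- v = at: LHS [L T^-1], RHS [L T^-1] → correct ✓
- a = vt: LHS [L T^-2], RHS [L] → incorrect ✗
- F = ma: LHS [L M T^-2], RHS [L M T^-2] → correct ✓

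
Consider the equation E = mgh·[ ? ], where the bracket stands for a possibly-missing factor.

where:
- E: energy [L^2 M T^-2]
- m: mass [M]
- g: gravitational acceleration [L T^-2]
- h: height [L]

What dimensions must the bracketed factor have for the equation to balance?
Nothing is missing — the bracketed factor must be dimensionless.

E has dimensions [L^2 M T^-2] and mgh already has dimensions [L^2 M T^-2], so E = mgh is dimensionally complete.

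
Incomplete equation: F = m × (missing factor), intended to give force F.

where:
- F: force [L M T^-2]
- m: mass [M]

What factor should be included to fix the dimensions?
a (acceleration), dimensions [L T^-2]

F has dimensions [L M T^-2] and m has dimensions [M].
The missing factor must have dimensions [L M T^-2] / [M] = [L T^-2], i.e. acceleration (a).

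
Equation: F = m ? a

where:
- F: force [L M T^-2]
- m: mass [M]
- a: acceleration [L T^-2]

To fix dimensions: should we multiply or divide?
multiplication (×): F = m × a

F [L M T^-2]; m [M]; a [L T^-2].
m × a → [L M T^-2] ✓
m ÷ a → [L^-1 M T^2] ✗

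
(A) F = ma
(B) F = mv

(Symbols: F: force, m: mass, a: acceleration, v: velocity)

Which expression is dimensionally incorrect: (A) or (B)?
(B)

(A) F = ma: LHS [L M T^-2], RHS [L M T^-2] ✓
(B) F = mv: LHS [L M T^-2], RHS [L M T^-1] ✗

Expression (B) F = mv is dimensionally incorrect.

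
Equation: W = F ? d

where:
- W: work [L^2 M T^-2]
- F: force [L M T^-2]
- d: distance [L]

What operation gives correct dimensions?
multiplication (×): W = F × d

W [L^2 M T^-2]; F [L M T^-2]; d [L].
F × d → [L^2 M T^-2] ✓
F ÷ d → [M T^-2] ✗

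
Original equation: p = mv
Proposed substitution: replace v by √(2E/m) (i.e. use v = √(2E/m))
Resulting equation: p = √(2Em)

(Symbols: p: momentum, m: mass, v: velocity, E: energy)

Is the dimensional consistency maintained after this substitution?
Yes

[v] = [L T^-1] and [√(2E/m)] = [L T^-1]. These match, so the substitution replaces a quantity by one of the same dimensions and the result p = √(2Em) has LHS [L M T^-1] vs RHS [L M T^-1] — still consistent.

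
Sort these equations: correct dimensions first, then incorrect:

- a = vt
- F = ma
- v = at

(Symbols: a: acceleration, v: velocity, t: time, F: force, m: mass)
Dimensionally correct: F = ma, v = at
Dimensionally incorrect: a = vt
Ordered (correct first, then incorrect): F = ma, v = at, a = vt

- a = vt: LHS [L T^-2], RHS [L] → incorrect ✗
- F = ma: LHS [L M T^-2], RHS [L M T^-2] → correct ✓
- v = at: LHS [L T^-1], RHS [L T^-1] → correct ✓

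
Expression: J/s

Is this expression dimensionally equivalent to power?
Yes

The expression J/s has dimensions [L^2 M T^-3], which is exactly power [L^2 M T^-3].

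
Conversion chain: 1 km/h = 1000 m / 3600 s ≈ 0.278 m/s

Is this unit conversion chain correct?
The chain is correct (no errors).

Correct: 1 km = 1000 m, 1 h = 3600 s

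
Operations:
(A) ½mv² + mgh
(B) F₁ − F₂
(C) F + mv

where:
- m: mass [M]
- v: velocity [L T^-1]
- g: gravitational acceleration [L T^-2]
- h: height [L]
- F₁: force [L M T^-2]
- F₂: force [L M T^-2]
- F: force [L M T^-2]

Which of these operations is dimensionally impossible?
(C) F + mv

(A) ½mv² + mgh: ½mv² [L^2 M T^-2] and mgh [L^2 M T^-2] — same dimensions ✓
(B) F₁ − F₂: F₁ [L M T^-2] and F₂ [L M T^-2] — same dimensions ✓
(C) F + mv: F [L M T^-2] and mv [L M T^-1] — different dimensions cannot be added/subtracted ✗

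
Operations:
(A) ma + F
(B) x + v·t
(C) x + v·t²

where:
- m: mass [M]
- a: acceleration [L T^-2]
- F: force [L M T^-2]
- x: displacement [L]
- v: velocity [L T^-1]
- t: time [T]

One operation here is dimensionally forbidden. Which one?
(C) x + v·t²

(A) ma + F: ma [L M T^-2] and F [L M T^-2] — same dimensions ✓
(B) x + v·t: x [L] and v·t [L] — same dimensions ✓
(C) x + v·t²: x [L] and v·t² [L T] — different dimensions cannot be added/subtracted ✗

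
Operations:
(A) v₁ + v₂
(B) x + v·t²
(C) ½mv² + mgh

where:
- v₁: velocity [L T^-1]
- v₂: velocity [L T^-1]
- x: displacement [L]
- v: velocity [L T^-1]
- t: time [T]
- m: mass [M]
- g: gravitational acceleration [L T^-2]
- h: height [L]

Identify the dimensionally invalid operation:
(B) x + v·t²

(A) v₁ + v₂: v₁ [L T^-1] and v₂ [L T^-1] — same dimensions ✓
(B) x + v·t²: x [L] and v·t² [L T] — different dimensions cannot be added/subtracted ✗
(C) ½mv² + mgh: ½mv² [L^2 M T^-2] and mgh [L^2 M T^-2] — same dimensions ✓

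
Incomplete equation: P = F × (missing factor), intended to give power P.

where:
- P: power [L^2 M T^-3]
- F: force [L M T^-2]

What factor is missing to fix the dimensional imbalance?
v (velocity), dimensions [L T^-1]

P has dimensions [L^2 M T^-3] and F has dimensions [L M T^-2].
The missing factor must have dimensions [L^2 M T^-3] / [L M T^-2] = [L T^-1], i.e. velocity (v).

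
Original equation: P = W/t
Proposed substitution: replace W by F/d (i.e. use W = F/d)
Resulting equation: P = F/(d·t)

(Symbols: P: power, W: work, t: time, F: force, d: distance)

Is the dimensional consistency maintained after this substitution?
No

[W] = [L^2 M T^-2] and [F/d] = [M T^-2]. These differ, so the substitution replaces a quantity by one of different dimensions and the result P = F/(d·t) has LHS [L^2 M T^-3] vs RHS [M T^-3] — inconsistent.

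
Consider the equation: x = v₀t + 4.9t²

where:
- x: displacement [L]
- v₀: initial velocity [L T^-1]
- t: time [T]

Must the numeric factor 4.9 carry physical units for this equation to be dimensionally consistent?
Yes

x has dimensions [L], while t² alone has dimensions [T^2]. For the equation to balance, the factor 4.9 must carry dimensions [L T^-2] — it is a dimensional constant (a numerical value of a physical quantity with its units suppressed), not a pure number.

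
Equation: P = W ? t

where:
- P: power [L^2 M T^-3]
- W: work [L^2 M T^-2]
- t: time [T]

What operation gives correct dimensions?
division (÷): P = W ÷ t

P [L^2 M T^-3]; W [L^2 M T^-2]; t [T].
W × t → [L^2 M T^-1] ✗
W ÷ t → [L^2 M T^-3] ✓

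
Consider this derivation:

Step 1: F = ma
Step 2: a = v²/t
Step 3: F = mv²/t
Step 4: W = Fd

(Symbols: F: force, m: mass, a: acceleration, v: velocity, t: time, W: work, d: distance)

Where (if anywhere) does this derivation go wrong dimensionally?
Step 2

Step 1: F = ma → LHS [L M T^-2], RHS [L M T^-2] ✓
Step 2: a = v²/t → LHS [L T^-2], RHS [L^2 T^-3] ✗

The first dimensional inconsistency appears in step 2: a = v²/t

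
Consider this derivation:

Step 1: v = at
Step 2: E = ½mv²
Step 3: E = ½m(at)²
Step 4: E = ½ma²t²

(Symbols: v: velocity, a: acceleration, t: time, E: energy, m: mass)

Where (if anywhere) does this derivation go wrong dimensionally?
No step introduces an error — all steps are dimensionally consistent.

Step 1: v = at → LHS [L T^-1], RHS [L T^-1] ✓
Step 2: E = ½mv² → LHS [L^2 M T^-2], RHS [L^2 M T^-2] ✓
Step 3: E = ½m(at)² → LHS [L^2 M T^-2], RHS [L^2 M T^-2] ✓
Step 4: E = ½ma²t² → LHS [L^2 M T^-2], RHS [L^2 M T^-2] ✓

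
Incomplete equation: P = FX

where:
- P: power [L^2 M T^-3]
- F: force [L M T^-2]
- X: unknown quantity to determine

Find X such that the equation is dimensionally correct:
X = v (velocity), dimensions [L T^-1]

P has dimensions [L^2 M T^-3]; the rest of the RHS (F) has dimensions [L M T^-2].
So X must have dimensions [L T^-1] — X = v (velocity).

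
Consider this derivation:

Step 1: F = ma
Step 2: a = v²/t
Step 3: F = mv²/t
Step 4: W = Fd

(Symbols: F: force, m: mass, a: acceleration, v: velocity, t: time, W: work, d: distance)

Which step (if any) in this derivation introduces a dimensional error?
Step 2

Step 1: F = ma → LHS [L M T^-2], RHS [L M T^-2] ✓
Step 2: a = v²/t → LHS [L T^-2], RHS [L^2 T^-3] ✗

The first dimensional inconsistency appears in step 2: a = v²/t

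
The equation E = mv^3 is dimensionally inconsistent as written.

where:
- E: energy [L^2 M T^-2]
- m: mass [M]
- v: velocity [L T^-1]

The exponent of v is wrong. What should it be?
The exponent of v should be 2: E = mv^2

The LHS E has dimensions [L^2 M T^-2]; v has dimensions [L T^-1].
As written, the RHS mv^3 (exponent 3 on v) has dimensions [L^3 M T^-3], which does not match.
With exponent 2, the RHS mv^2 has dimensions [L^2 M T^-2], matching the LHS.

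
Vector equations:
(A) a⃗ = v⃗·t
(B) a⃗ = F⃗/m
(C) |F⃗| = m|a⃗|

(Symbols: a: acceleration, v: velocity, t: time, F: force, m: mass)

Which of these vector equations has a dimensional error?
(A) a⃗ = v⃗·t

(A) a⃗ = v⃗·t: LHS [L T^-2], RHS [L] ✗ — acceleration is velocity per time; should be v⃗/t
(B) a⃗ = F⃗/m: LHS [L T^-2], RHS [L T^-2] ✓ — force (vector) divided by mass (scalar)
(C) |F⃗| = m|a⃗|: LHS [L M T^-2], RHS [L M T^-2] ✓ — magnitudes of vectors are scalars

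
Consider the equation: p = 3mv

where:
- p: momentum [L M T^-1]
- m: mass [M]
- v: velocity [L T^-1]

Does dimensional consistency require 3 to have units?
No

p has dimensions [L M T^-1] and mv already has dimensions [L M T^-1], so the equation balances without 3 contributing any dimensions. 3 is a pure (dimensionless) number; changing or removing it would not affect dimensional consistency.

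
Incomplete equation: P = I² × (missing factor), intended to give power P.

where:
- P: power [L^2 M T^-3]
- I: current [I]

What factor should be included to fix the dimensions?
R (resistance), dimensions [I^-2 L^2 M T^-3]

P has dimensions [L^2 M T^-3] and I² has dimensions [I^2].
The missing factor must have dimensions [L^2 M T^-3] / [I^2] = [I^-2 L^2 M T^-3], i.e. resistance (R).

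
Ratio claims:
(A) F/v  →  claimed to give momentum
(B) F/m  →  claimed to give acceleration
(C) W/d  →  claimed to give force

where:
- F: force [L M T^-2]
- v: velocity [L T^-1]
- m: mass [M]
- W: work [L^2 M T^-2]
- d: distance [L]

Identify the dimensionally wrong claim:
(A) F/v does not give momentum

(A) F/v: [M T^-1] ≠ momentum [L M T^-1] ✗
(B) F/m: [L T^-2] = acceleration [L T^-2] ✓
(C) W/d: [L M T^-2] = force [L M T^-2] ✓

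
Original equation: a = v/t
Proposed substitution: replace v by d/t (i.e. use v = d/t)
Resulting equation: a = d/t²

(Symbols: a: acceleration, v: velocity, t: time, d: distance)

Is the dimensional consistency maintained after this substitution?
Yes

[v] = [L T^-1] and [d/t] = [L T^-1]. These match, so the substitution replaces a quantity by one of the same dimensions and the result a = d/t² has LHS [L T^-2] vs RHS [L T^-2] — still consistent.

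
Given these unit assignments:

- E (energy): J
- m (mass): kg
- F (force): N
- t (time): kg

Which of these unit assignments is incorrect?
t

The variable t (time) should have units s, not kg.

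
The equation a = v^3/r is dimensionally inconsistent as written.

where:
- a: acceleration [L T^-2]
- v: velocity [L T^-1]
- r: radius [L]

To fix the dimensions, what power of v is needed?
The exponent of v should be 2: a = v^2/r

The LHS a has dimensions [L T^-2]; v has dimensions [L T^-1].
As written, the RHS v^3/r (exponent 3 on v) has dimensions [L^2 T^-3], which does not match.
With exponent 2, the RHS v^2/r has dimensions [L T^-2], matching the LHS.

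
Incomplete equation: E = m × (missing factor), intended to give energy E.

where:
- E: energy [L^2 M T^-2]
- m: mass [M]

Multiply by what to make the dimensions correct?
v² (velocity squared), dimensions [L^2 T^-2]

E has dimensions [L^2 M T^-2] and m has dimensions [M].
The missing factor must have dimensions [L^2 M T^-2] / [M] = [L^2 T^-2], i.e. velocity squared (v²).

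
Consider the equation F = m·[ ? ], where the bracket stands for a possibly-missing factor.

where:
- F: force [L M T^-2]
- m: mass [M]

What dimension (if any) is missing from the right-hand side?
[L T^-2] — acceleration (e.g. a)

F has dimensions [L M T^-2]; m has dimensions [M].
The bracketed factor must supply [L M T^-2] / [M] = [L T^-2].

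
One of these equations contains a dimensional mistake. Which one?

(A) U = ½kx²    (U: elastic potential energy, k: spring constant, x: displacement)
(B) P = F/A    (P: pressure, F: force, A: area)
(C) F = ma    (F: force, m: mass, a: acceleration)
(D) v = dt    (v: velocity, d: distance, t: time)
(D) v = dt

The equation (D) v = dt is dimensionally incorrect.

LHS (v): [L T^-1]
RHS (dt): [L T] ✗

The dimensions do not match. The other three equations balance.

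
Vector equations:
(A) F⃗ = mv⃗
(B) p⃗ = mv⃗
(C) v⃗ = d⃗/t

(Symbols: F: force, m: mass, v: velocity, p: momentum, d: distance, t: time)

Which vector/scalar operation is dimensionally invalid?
(A) F⃗ = mv⃗

(A) F⃗ = mv⃗: LHS [L M T^-2], RHS [L M T^-1] ✗ — mass times velocity is momentum, not force; should be ma⃗
(B) p⃗ = mv⃗: LHS [L M T^-1], RHS [L M T^-1] ✓ — mass (scalar) times velocity (vector)
(C) v⃗ = d⃗/t: LHS [L T^-1], RHS [L T^-1] ✓ — displacement (vector) divided by time (scalar)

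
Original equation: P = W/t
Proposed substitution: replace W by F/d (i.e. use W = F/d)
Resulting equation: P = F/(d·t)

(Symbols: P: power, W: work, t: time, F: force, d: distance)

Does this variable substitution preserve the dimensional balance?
No

[W] = [L^2 M T^-2] and [F/d] = [M T^-2]. These differ, so the substitution replaces a quantity by one of different dimensions and the result P = F/(d·t) has LHS [L^2 M T^-3] vs RHS [M T^-3] — inconsistent.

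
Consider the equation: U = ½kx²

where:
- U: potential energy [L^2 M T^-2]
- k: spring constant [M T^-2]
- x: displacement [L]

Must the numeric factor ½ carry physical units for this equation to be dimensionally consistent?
No

U has dimensions [L^2 M T^-2] and kx² already has dimensions [L^2 M T^-2], so the equation balances without ½ contributing any dimensions. ½ is a pure (dimensionless) number; changing or removing it would not affect dimensional consistency.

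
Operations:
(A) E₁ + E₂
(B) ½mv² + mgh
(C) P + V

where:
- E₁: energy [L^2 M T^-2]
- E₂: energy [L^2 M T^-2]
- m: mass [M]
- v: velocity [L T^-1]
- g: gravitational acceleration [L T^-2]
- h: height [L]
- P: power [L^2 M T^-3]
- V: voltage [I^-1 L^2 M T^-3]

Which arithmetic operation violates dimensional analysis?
(C) P + V

(A) E₁ + E₂: E₁ [L^2 M T^-2] and E₂ [L^2 M T^-2] — same dimensions ✓
(B) ½mv² + mgh: ½mv² [L^2 M T^-2] and mgh [L^2 M T^-2] — same dimensions ✓
(C) P + V: P [L^2 M T^-3] and V [I^-1 L^2 M T^-3] — different dimensions cannot be added/subtracted ✗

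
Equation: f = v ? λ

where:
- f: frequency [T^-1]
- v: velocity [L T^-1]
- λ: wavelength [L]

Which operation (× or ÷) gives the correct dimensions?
division (÷): f = v ÷ λ

f [T^-1]; v [L T^-1]; λ [L].
v × λ → [L^2 T^-1] ✗
v ÷ λ → [T^-1] ✓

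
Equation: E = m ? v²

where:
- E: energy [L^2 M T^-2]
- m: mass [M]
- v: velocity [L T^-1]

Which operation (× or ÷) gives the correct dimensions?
multiplication (×): E = m × v²

E [L^2 M T^-2]; m [M]; v² [L^2 T^-2].
m × v² → [L^2 M T^-2] ✓
m ÷ v² → [L^-2 M T^2] ✗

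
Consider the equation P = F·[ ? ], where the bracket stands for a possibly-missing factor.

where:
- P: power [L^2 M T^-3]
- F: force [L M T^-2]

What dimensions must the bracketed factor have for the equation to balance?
[L T^-1] — velocity (e.g. v)

P has dimensions [L^2 M T^-3]; F has dimensions [L M T^-2].
The bracketed factor must supply [L^2 M T^-3] / [L M T^-2] = [L T^-1].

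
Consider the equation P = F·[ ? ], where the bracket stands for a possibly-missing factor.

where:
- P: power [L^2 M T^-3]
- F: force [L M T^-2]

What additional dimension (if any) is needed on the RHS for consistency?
[L T^-1] — velocity (e.g. v)

P has dimensions [L^2 M T^-3]; F has dimensions [L M T^-2].
The bracketed factor must supply [L^2 M T^-3] / [L M T^-2] = [L T^-1].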